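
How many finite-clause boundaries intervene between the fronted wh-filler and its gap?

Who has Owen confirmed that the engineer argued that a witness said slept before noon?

"who" is extracted from the subject of "slept".
Boundaries crossed, outermost first: [that], [that], [Ø] — 3 in total.

3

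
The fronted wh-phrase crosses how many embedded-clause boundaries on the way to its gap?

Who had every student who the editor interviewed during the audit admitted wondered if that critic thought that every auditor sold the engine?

"who" is extracted from the subject of "wondered".
Boundaries crossed, outermost first: [Ø] — 1 in total.

1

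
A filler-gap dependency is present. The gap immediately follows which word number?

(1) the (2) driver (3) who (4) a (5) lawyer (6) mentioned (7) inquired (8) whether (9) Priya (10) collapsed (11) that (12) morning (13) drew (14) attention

6

The displaced element is "the driver" (word 2).
It is linked across 1 clause boundary (Ø).
It functions as the subject of "inquired", so the gap sits immediately after word 6 ("mentioned").
Base order: A lawyer mentioned that the driver inquired whether Priya collapsed that morning.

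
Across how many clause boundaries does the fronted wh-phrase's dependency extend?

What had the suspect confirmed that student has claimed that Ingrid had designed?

2

"what" is extracted from the object of "designed".
Boundaries crossed, outermost first: [Ø], [that] — 2 in total.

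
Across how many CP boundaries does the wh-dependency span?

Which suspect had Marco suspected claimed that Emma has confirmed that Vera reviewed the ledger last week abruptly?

"which suspect" is extracted from the subject of "claimed".
Boundaries crossed, outermost first: [Ø] — 1 in total.

1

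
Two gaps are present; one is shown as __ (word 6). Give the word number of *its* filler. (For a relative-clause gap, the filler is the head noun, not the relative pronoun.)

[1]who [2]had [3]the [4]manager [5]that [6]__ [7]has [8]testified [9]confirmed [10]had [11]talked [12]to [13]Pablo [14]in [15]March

The marked gap is inside the relative clause, the subject of "testified".
Its filler is the head noun "manager" (via "that"), at word 4.
(The other dependency links word 1 to a gap after word 9.)

4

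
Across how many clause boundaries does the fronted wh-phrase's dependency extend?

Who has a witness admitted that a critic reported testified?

2

"who" is extracted from the subject of "testified".
Boundaries crossed, outermost first: [that], [Ø] — 2 in total.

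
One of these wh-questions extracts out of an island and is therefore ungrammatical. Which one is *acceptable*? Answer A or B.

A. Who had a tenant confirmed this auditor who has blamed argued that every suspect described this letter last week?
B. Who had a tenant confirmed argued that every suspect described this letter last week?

In A, the wh-phrase is extracted from inside a complex-NP island (relative clause) (introduced by "who"), which blocks movement.
In B, the extraction path crosses only that-complement boundaries, which are transparent.
So B is grammatical.

B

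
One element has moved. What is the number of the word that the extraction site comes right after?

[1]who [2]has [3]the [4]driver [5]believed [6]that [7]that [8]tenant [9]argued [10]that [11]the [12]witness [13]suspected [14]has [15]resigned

13

The displaced element is "who" (word 1).
It is linked across 3 clause boundaries (that → that → Ø).
It functions as the subject of "resigned", so the gap sits immediately after word 13 ("suspected").
Base order: The driver has believed that that tenant argued that the witness suspected who has resigned.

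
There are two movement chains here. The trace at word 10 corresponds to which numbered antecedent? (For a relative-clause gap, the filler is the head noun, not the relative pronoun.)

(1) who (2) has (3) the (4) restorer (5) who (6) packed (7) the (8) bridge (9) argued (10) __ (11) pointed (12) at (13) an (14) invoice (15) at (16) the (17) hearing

The marked gap is the subject of "pointed".
Its filler is the fronted wh-phrase "who", at word 1.
(The other dependency links word 4 to a gap after word 5.)

1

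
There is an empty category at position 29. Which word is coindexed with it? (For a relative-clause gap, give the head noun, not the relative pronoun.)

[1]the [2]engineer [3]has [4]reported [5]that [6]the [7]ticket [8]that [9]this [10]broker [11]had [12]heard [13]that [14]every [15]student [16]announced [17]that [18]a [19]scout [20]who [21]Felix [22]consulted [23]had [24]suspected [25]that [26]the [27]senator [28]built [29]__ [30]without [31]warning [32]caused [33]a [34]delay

7

The gap at 29 is the object of "built", inside a relative clause.
The relative pronoun is "that" (word 8); it is bound by the head noun immediately before it.
Its filler is the head noun "ticket", at word 7.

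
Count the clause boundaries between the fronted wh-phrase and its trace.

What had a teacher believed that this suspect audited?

"what" is extracted from the object of "audited".
Boundaries crossed, outermost first: [that] — 1 in total.

1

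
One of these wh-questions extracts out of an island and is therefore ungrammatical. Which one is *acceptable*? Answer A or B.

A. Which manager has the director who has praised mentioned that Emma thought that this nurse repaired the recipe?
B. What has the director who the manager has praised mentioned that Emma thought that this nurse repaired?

In A, the wh-phrase is extracted from inside a complex-NP island (relative clause) (introduced by "who"), which blocks movement.
In B, the extraction path crosses only that-complement boundaries, which are transparent.
So B is grammatical.

B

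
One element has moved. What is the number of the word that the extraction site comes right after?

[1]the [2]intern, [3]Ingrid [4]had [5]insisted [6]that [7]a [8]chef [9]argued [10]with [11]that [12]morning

10

The displaced element is "the intern" (word 2).
It is linked across 1 clause boundary (that).
It functions as the object of the preposition "with" of "argued", so the gap sits immediately after word 10 ("with").
Base order: Ingrid had insisted that a chef argued with the intern that morning.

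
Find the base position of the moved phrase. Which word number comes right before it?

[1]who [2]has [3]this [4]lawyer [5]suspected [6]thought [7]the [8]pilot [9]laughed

5

The displaced element is "who" (word 1).
It is linked across 1 clause boundary (Ø).
It functions as the subject of "thought", so the gap sits immediately after word 5 ("suspected").
Base order: This lawyer has suspected who thought the pilot laughed.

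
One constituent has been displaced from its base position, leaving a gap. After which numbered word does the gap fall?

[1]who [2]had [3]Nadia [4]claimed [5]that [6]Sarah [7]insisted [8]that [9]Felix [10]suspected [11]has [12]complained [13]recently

10

The displaced element is "who" (word 1).
It is linked across 3 clause boundaries (that → that → Ø).
It functions as the subject of "complained", so the gap sits immediately after word 10 ("suspected").
Base order: Nadia had claimed that Sarah insisted that Felix suspected that who has complained recently.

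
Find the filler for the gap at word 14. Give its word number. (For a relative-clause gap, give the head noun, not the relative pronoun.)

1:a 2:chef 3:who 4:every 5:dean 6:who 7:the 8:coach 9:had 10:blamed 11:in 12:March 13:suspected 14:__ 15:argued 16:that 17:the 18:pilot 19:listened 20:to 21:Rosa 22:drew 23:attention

2

The gap at 14 is the subject of "argued", inside a relative clause.
The relative pronoun is "who" (word 3); it is bound by the head noun immediately before it.
Its filler is the head noun "chef", at word 2.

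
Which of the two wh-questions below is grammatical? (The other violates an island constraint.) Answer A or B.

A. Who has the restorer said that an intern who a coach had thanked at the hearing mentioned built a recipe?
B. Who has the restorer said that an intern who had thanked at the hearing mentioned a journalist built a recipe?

A

In B, the wh-phrase is extracted from inside a complex-NP island (relative clause) (introduced by "who"), which blocks movement.
In A, the extraction path crosses only that-complement boundaries, which are transparent.
So A is grammatical.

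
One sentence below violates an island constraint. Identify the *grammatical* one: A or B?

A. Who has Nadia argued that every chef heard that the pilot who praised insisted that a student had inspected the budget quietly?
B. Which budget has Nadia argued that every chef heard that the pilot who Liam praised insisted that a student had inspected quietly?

In A, the wh-phrase is extracted from inside a complex-NP island (relative clause) (introduced by "who"), which blocks movement.
In B, the extraction path crosses only that-complement boundaries, which are transparent.
So B is grammatical.

B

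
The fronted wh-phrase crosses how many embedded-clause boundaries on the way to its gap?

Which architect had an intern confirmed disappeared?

"which architect" is extracted from the subject of "disappeared".
Boundaries crossed, outermost first: [Ø] — 1 in total.

1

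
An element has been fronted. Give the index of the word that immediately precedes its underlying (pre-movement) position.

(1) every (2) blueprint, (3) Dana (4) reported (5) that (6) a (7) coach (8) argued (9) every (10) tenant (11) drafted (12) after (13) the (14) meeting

11

The displaced element is "every blueprint" (word 2).
It is linked across 2 clause boundaries (that → Ø).
It functions as the direct object of "drafted", so the gap sits immediately after word 11 ("drafted").
Base order: Dana reported that a coach argued every tenant drafted every blueprint after the meeting.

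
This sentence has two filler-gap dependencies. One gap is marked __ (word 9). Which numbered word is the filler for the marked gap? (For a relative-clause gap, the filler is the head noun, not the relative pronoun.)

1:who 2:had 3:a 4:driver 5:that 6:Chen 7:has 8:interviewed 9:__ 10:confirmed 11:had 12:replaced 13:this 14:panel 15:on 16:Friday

4

The marked gap is inside the relative clause, the direct object of "interviewed".
Its filler is the head noun "driver" (via "that"), at word 4.
(The other dependency links word 1 to a gap after word 10.)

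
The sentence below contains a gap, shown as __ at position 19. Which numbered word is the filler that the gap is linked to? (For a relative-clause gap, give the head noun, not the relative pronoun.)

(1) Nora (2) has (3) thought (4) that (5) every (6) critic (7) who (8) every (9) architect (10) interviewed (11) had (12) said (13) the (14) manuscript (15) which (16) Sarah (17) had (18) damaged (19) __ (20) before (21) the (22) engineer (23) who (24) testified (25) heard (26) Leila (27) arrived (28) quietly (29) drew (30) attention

14

The gap at 19 is the object of "damaged", inside a relative clause.
The relative pronoun is "which" (word 15); it is bound by the head noun immediately before it.
Its filler is the head noun "manuscript", at word 14.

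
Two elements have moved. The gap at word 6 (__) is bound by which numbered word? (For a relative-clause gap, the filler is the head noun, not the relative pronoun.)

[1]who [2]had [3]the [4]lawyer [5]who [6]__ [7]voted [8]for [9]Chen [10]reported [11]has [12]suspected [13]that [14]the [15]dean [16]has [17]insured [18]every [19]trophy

The marked gap is inside the relative clause, the subject of "voted".
Its filler is the head noun "lawyer" (via "who"), at word 4.
(The other dependency links word 1 to a gap after word 10.)

4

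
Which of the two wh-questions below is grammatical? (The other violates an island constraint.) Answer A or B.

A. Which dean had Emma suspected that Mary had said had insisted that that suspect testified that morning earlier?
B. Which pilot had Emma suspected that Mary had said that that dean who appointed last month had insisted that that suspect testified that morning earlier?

A

In B, the wh-phrase is extracted from inside a complex-NP island (relative clause) (introduced by "who"), which blocks movement.
In A, the extraction path crosses only that-complement boundaries, which are transparent.
So A is grammatical.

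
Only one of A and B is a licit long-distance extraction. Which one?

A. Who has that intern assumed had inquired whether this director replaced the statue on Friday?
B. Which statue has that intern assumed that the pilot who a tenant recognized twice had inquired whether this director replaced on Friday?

A

In B, the wh-phrase is extracted from inside a wh-island (introduced by "whether"), which blocks movement.
In A, the extraction path crosses only that-complement boundaries, which are transparent.
So A is grammatical.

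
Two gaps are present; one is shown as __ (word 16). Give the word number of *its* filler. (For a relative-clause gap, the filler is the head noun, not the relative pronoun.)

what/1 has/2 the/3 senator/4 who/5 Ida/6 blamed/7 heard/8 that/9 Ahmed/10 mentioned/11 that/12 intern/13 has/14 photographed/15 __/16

The marked gap is the direct object of "photographed".
Its filler is the fronted wh-phrase "what", at word 1.
(The other dependency links word 4 to a gap after word 7.)

1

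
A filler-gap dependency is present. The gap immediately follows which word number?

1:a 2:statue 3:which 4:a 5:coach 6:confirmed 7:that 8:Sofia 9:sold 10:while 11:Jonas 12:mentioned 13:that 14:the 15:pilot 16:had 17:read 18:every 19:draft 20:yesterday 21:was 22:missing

The displaced element is "a statue" (word 2).
It is linked across 1 clause boundary (that).
It functions as the direct object of "sold", so the gap sits immediately after word 9 ("sold").
Base order: A coach confirmed that Sofia sold a statue while Jonas mentioned that the pilot had read every draft yesterday.

9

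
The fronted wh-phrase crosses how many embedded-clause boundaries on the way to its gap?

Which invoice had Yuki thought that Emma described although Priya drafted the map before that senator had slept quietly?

"which invoice" is extracted from the object of "described".
Boundaries crossed, outermost first: [that] — 1 in total.

1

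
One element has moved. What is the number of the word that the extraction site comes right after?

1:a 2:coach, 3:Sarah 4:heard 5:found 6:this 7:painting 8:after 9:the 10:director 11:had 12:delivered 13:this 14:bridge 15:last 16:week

4

The displaced element is "a coach" (word 2).
It is linked across 1 clause boundary (Ø).
It functions as the subject of "found", so the gap sits immediately after word 4 ("heard").
Base order: Sarah heard that a coach found this painting after the director had delivered this bridge last week.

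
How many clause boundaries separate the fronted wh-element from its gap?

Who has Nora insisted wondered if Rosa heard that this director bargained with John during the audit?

"who" is extracted from the subject of "wondered".
Boundaries crossed, outermost first: [Ø] — 1 in total.

1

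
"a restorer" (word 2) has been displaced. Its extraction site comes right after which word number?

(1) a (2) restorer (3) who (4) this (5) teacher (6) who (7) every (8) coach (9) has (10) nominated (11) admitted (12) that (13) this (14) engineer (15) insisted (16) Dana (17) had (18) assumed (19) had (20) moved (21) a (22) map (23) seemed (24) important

18

The displaced element is "a restorer" (word 2).
It is linked across 3 clause boundaries (that → Ø → Ø).
It functions as the subject of "moved", so the gap sits immediately after word 18 ("assumed").
Base order: This teacher who every coach has nominated admitted that this engineer insisted Dana had assumed that a restorer had moved a map.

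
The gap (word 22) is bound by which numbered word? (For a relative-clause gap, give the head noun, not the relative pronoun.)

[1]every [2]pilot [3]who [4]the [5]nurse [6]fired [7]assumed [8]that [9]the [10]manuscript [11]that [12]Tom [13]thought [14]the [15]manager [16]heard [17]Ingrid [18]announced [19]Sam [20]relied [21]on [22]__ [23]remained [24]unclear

10

The gap at 22 is the prepositional object of "relied", inside a relative clause.
The relative pronoun is "that" (word 11); it is bound by the head noun immediately before it.
Its filler is the head noun "manuscript", at word 10.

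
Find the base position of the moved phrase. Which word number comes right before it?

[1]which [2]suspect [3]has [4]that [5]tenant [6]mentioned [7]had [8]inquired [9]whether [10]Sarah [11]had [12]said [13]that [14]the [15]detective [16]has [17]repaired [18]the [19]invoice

6

The displaced element is "which suspect" (word 2).
It is linked across 1 clause boundary (Ø).
It functions as the subject of "inquired", so the gap sits immediately after word 6 ("mentioned").
Base order: That tenant has mentioned which suspect had inquired whether Sarah had said that the detective has repaired the invoice.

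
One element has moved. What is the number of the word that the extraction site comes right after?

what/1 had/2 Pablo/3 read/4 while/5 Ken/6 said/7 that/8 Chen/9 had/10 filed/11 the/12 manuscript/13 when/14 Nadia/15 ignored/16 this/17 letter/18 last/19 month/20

4

The displaced element is "what" (word 1).
It functions as the direct object of "read", so the gap sits immediately after word 4 ("read").
Base order: Pablo had read what while Ken said that Chen had filed the manuscript when Nadia ignored this letter last month.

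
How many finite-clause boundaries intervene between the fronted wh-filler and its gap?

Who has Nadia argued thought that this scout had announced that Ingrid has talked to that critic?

1

"who" is extracted from the subject of "thought".
Boundaries crossed, outermost first: [Ø] — 1 in total.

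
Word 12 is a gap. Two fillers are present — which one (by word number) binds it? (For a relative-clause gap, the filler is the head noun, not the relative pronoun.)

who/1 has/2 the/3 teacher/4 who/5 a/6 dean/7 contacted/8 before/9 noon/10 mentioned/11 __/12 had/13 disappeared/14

The marked gap is the subject of "disappeared".
Its filler is the fronted wh-phrase "who", at word 1.
(The other dependency links word 4 to a gap after word 8.)

1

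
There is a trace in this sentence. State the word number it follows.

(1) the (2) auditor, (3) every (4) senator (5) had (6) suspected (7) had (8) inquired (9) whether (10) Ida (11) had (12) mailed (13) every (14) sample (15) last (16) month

6

The displaced element is "the auditor" (word 2).
It is linked across 1 clause boundary (Ø).
It functions as the subject of "inquired", so the gap sits immediately after word 6 ("suspected").
Base order: Every senator had suspected that the auditor had inquired whether Ida had mailed every sample last month.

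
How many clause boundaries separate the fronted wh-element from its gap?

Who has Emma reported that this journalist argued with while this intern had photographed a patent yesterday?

1

"who" is extracted from the PP object of "argued".
Boundaries crossed, outermost first: [that] — 1 in total.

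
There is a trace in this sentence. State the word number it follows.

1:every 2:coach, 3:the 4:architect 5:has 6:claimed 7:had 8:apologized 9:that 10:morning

The displaced element is "every coach" (word 2).
It is linked across 1 clause boundary (Ø).
It functions as the subject of "apologized", so the gap sits immediately after word 6 ("claimed").
Base order: The architect has claimed that every coach had apologized that morning.

6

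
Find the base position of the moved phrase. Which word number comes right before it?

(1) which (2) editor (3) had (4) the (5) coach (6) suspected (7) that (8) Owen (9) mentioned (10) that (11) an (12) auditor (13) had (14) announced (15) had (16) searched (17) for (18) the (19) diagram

The displaced element is "which editor" (word 2).
It is linked across 3 clause boundaries (that → that → Ø).
It functions as the subject of "searched", so the gap sits immediately after word 14 ("announced").
Base order: The coach had suspected that Owen mentioned that an auditor had announced that which editor had searched for the diagram.

14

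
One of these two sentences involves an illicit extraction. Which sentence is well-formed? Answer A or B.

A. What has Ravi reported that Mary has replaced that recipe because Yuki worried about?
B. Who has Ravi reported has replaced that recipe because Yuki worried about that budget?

B

In A, the wh-phrase is extracted from inside an adjunct island (introduced by "because"), which blocks movement.
In B, the extraction path crosses only that-complement boundaries, which are transparent.
So B is grammatical.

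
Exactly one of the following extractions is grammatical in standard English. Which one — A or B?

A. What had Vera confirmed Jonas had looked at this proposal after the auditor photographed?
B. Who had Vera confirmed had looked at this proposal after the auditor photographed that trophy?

B

In A, the wh-phrase is extracted from inside an adjunct island (introduced by "after"), which blocks movement.
In B, the extraction path crosses only that-complement boundaries, which are transparent.
So B is grammatical.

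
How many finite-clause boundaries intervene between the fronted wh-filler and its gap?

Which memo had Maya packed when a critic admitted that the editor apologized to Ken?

0

"which memo" originates inside the matrix clause — no clause boundary is crossed.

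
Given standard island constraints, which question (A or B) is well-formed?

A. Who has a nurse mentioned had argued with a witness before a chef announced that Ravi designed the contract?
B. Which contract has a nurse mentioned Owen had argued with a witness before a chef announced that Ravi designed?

In B, the wh-phrase is extracted from inside an adjunct island (introduced by "before"), which blocks movement.
In A, the extraction path crosses only that-complement boundaries, which are transparent.
So A is grammatical.

A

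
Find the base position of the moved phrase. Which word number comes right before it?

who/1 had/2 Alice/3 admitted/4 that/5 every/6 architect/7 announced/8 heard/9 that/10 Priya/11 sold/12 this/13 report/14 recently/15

8

The displaced element is "who" (word 1).
It is linked across 2 clause boundaries (that → Ø).
It functions as the subject of "heard", so the gap sits immediately after word 8 ("announced").
Base order: Alice had admitted that every architect announced that who heard that Priya sold this report recently.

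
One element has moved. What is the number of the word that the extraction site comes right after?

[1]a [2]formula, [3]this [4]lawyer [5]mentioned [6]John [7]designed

7

The displaced element is "a formula" (word 2).
It is linked across 1 clause boundary (Ø).
It functions as the direct object of "designed", so the gap sits immediately after word 7 ("designed").
Base order: This lawyer mentioned John designed a formula.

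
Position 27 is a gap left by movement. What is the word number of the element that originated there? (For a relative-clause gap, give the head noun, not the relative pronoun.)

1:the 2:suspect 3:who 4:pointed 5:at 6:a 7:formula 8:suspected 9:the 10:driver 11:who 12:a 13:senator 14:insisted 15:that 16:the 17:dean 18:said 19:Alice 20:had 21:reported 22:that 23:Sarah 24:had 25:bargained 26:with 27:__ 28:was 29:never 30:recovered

The gap at 27 is the prepositional object of "bargained", inside a relative clause.
The relative pronoun is "who" (word 11); it is bound by the head noun immediately before it.
Its filler is the head noun "driver", at word 10.

10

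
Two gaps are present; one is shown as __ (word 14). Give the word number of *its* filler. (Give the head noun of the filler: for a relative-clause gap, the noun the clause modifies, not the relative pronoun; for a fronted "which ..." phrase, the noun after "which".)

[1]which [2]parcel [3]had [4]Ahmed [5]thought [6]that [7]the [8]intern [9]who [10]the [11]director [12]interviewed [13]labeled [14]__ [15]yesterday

The marked gap is the direct object of "labeled".
Its filler is the fronted wh-phrase "which parcel", at word 2.
(The other dependency links word 8 to a gap after word 12.)

2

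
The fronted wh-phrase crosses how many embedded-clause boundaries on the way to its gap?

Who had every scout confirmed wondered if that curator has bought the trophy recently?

"who" is extracted from the subject of "wondered".
Boundaries crossed, outermost first: [Ø] — 1 in total.

1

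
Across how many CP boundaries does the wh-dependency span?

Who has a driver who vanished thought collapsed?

1

"who" is extracted from the subject of "collapsed".
Boundaries crossed, outermost first: [Ø] — 1 in total.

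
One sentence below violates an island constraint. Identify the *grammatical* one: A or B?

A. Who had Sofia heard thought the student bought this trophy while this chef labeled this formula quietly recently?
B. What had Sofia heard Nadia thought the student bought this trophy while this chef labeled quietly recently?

A

In B, the wh-phrase is extracted from inside an adjunct island (introduced by "while"), which blocks movement.
In A, the extraction path crosses only that-complement boundaries, which are transparent.
So A is grammatical.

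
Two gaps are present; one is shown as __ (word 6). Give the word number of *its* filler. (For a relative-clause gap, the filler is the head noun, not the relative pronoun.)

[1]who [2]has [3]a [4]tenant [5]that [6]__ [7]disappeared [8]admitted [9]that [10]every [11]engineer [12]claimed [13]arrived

4

The marked gap is inside the relative clause, the subject of "disappeared".
Its filler is the head noun "tenant" (via "that"), at word 4.
(The other dependency links word 1 to a gap after word 12.)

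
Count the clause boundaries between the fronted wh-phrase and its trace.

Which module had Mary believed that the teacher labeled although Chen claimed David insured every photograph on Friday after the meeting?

1

"which module" is extracted from the object of "labeled".
Boundaries crossed, outermost first: [that] — 1 in total.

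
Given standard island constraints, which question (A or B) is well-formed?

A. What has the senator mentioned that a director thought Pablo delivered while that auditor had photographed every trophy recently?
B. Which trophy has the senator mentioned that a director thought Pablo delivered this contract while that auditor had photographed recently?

A

In B, the wh-phrase is extracted from inside an adjunct island (introduced by "while"), which blocks movement.
In A, the extraction path crosses only that-complement boundaries, which are transparent.
So A is grammatical.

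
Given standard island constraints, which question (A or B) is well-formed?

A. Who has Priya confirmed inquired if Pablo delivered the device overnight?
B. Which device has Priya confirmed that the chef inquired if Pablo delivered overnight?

In B, the wh-phrase is extracted from inside a wh-island (introduced by "if"), which blocks movement.
In A, the extraction path crosses only that-complement boundaries, which are transparent.
So A is grammatical.

A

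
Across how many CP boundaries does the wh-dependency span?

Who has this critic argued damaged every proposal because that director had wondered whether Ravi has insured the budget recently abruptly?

"who" is extracted from the subject of "damaged".
Boundaries crossed, outermost first: [Ø] — 1 in total.

1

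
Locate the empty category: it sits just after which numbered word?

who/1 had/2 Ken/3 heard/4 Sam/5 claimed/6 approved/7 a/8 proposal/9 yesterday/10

The displaced element is "who" (word 1).
It is linked across 2 clause boundaries (Ø → Ø).
It functions as the subject of "approved", so the gap sits immediately after word 6 ("claimed").
Base order: Ken had heard Sam claimed that who approved a proposal yesterday.

6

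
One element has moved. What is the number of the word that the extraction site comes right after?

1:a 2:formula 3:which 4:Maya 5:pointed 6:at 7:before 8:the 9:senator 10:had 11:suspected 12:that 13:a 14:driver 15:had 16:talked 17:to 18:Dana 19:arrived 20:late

6

The displaced element is "a formula" (word 2).
It functions as the object of the preposition "at" of "pointed", so the gap sits immediately after word 6 ("at").
Base order: Maya pointed at a formula before the senator had suspected that a driver had talked to Dana.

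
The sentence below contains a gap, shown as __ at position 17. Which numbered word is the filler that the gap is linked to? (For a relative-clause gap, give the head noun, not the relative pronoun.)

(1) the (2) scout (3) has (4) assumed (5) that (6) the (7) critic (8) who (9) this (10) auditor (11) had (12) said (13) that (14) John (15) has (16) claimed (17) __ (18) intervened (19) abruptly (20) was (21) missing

The gap at 17 is the subject of "intervened", inside a relative clause.
The relative pronoun is "who" (word 8); it is bound by the head noun immediately before it.
Its filler is the head noun "critic", at word 7.

7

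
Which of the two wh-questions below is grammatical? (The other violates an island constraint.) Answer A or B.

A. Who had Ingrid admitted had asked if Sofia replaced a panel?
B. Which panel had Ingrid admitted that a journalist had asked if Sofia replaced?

A

In B, the wh-phrase is extracted from inside a wh-island (introduced by "if"), which blocks movement.
In A, the extraction path crosses only that-complement boundaries, which are transparent.
So A is grammatical.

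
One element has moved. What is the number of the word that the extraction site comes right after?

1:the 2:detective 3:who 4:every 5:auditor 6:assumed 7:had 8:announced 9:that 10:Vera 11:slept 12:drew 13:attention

The displaced element is "the detective" (word 2).
It is linked across 1 clause boundary (Ø).
It functions as the subject of "announced", so the gap sits immediately after word 6 ("assumed").
Base order: Every auditor assumed that the detective had announced that Vera slept.

6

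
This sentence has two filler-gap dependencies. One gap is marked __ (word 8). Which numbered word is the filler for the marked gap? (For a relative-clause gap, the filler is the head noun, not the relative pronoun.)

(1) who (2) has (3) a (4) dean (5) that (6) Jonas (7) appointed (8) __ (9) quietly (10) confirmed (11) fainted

4

The marked gap is inside the relative clause, the direct object of "appointed".
Its filler is the head noun "dean" (via "that"), at word 4.
(The other dependency links word 1 to a gap after word 10.)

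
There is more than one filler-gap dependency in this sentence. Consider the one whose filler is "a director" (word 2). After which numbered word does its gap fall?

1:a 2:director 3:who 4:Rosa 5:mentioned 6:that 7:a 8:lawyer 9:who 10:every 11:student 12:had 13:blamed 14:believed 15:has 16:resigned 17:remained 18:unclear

14

The displaced element is "a director" (word 2).
It is linked across 2 clause boundaries (that → Ø).
It functions as the subject of "resigned", so the gap sits immediately after word 14 ("believed").
Base order: Rosa mentioned that a lawyer who every student had blamed believed that a director has resigned.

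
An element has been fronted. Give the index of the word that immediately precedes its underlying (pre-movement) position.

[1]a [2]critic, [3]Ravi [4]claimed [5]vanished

4

The displaced element is "a critic" (word 2).
It is linked across 1 clause boundary (Ø).
It functions as the subject of "vanished", so the gap sits immediately after word 4 ("claimed").
Base order: Ravi claimed a critic vanished.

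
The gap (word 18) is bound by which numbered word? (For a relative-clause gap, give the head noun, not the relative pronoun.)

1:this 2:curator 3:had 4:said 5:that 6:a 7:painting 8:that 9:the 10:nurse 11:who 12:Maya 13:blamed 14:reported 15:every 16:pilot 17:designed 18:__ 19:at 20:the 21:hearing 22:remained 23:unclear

The gap at 18 is the object of "designed", inside a relative clause.
The relative pronoun is "that" (word 8); it is bound by the head noun immediately before it.
Its filler is the head noun "painting", at word 7.

7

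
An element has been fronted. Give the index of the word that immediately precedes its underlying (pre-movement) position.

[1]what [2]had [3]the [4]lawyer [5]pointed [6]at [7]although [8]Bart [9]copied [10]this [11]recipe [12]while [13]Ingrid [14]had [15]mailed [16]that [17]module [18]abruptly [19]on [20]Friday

The displaced element is "what" (word 1).
It functions as the object of the preposition "at" of "pointed", so the gap sits immediately after word 6 ("at").
Base order: The lawyer had pointed at what although Bart copied this recipe while Ingrid had mailed that module abruptly on Friday.

6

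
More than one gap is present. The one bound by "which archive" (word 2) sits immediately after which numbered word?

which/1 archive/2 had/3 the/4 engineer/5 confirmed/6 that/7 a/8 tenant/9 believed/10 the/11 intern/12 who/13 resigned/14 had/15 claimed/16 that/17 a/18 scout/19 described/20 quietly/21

The displaced element is "which archive" (word 2).
It is linked across 3 clause boundaries (that → Ø → that).
It functions as the direct object of "described", so the gap sits immediately after word 20 ("described").
Base order: The engineer had confirmed that a tenant believed the intern who resigned had claimed that a scout described which archive quietly.

20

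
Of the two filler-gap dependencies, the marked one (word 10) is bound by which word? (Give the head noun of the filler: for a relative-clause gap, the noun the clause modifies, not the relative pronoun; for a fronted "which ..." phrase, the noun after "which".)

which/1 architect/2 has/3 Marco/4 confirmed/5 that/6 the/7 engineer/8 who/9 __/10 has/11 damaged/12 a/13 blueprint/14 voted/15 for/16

The marked gap is inside the relative clause, the subject of "damaged".
Its filler is the head noun "engineer" (via "who"), at word 8.
(The other dependency links word 2 to a gap after word 16.)

8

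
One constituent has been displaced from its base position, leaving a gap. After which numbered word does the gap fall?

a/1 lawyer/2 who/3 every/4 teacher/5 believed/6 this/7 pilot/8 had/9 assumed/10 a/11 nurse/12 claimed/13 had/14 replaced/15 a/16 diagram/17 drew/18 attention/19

The displaced element is "a lawyer" (word 2).
It is linked across 3 clause boundaries (Ø → Ø → Ø).
It functions as the subject of "replaced", so the gap sits immediately after word 13 ("claimed").
Base order: Every teacher believed this pilot had assumed a nurse claimed that a lawyer had replaced a diagram.

13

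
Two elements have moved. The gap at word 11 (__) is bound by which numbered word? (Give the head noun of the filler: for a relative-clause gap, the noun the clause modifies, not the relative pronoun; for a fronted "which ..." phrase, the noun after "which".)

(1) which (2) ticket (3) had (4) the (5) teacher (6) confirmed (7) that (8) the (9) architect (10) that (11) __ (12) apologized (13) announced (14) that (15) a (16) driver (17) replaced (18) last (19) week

9

The marked gap is inside the relative clause, the subject of "apologized".
Its filler is the head noun "architect" (via "that"), at word 9.
(The other dependency links word 2 to a gap after word 17.)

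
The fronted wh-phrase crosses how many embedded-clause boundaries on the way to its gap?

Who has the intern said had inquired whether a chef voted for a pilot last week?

1

"who" is extracted from the subject of "inquired".
Boundaries crossed, outermost first: [Ø] — 1 in total.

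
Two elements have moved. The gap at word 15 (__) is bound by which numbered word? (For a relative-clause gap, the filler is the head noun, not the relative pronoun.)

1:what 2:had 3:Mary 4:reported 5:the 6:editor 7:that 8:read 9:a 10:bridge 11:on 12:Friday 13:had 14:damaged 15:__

1

The marked gap is the direct object of "damaged".
Its filler is the fronted wh-phrase "what", at word 1.
(The other dependency links word 6 to a gap after word 7.)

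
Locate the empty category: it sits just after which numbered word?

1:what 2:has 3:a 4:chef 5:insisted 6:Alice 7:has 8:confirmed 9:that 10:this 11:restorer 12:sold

The displaced element is "what" (word 1).
It is linked across 2 clause boundaries (Ø → that).
It functions as the direct object of "sold", so the gap sits immediately after word 12 ("sold").
Base order: A chef has insisted Alice has confirmed that this restorer sold what.

12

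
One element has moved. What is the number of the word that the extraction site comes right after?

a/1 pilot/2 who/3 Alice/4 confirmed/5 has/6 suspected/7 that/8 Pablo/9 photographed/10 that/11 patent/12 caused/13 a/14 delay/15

The displaced element is "a pilot" (word 2).
It is linked across 1 clause boundary (Ø).
It functions as the subject of "suspected", so the gap sits immediately after word 5 ("confirmed").
Base order: Alice confirmed that a pilot has suspected that Pablo photographed that patent.

5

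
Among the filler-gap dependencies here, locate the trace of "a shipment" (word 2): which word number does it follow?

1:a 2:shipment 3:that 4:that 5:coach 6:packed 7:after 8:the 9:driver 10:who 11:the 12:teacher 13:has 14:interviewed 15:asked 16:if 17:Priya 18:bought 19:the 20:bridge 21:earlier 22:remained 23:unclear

The displaced element is "a shipment" (word 2).
It functions as the direct object of "packed", so the gap sits immediately after word 6 ("packed").
Base order: That coach packed a shipment after the driver who the teacher has interviewed asked if Priya bought the bridge earlier.

6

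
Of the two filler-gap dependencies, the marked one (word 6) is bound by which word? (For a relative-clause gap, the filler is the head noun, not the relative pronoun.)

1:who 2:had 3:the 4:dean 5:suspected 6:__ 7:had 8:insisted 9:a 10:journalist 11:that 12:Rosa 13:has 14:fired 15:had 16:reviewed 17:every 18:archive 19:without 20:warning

1

The marked gap is the subject of "insisted".
Its filler is the fronted wh-phrase "who", at word 1.
(The other dependency links word 10 to a gap after word 14.)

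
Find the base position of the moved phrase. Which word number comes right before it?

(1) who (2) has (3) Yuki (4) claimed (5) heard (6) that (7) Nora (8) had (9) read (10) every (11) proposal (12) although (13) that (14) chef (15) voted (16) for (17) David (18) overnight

The displaced element is "who" (word 1).
It is linked across 1 clause boundary (Ø).
It functions as the subject of "heard", so the gap sits immediately after word 4 ("claimed").
Base order: Yuki has claimed that who heard that Nora had read every proposal although that chef voted for David overnight.

4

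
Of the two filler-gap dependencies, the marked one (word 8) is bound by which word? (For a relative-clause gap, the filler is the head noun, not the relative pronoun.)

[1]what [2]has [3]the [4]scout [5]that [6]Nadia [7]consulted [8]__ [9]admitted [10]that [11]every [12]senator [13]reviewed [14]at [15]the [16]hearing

4

The marked gap is inside the relative clause, the direct object of "consulted".
Its filler is the head noun "scout" (via "that"), at word 4.
(The other dependency links word 1 to a gap after word 13.)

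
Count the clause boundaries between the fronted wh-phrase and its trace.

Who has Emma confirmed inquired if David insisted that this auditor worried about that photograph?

1

"who" is extracted from the subject of "inquired".
Boundaries crossed, outermost first: [Ø] — 1 in total.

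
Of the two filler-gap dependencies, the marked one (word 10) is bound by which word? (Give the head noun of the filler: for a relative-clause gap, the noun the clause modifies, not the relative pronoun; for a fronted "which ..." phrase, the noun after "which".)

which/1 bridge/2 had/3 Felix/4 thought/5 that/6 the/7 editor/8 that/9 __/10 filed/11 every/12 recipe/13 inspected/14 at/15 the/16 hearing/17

8

The marked gap is inside the relative clause, the subject of "filed".
Its filler is the head noun "editor" (via "that"), at word 8.
(The other dependency links word 2 to a gap after word 14.)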